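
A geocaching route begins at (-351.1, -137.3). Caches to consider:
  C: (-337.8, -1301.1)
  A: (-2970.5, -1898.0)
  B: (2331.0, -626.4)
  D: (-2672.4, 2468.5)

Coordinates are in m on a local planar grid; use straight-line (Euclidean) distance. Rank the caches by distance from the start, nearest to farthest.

C, B, A, D

Distances from the start:
C (-337.8, -1301.1): 1163.9 m
B (2331.0, -626.4): 2726.3 m
A (-2970.5, -1898.0): 3156.2 m
D (-2672.4, 2468.5): 3489.8 m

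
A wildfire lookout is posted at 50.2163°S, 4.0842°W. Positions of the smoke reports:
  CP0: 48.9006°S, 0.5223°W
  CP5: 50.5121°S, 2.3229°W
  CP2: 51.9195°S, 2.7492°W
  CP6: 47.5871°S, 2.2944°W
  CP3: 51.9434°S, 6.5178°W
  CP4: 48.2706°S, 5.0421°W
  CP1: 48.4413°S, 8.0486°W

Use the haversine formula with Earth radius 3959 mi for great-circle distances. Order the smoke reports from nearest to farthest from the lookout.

Distances from the lookout:
CP5 50.5121°S, 2.3229°W: 80.3 mi
CP2 51.9195°S, 2.7492°W: 131.2 mi
CP4 48.2706°S, 5.0421°W: 141.2 mi
CP3 51.9434°S, 6.5178°W: 159.4 mi
CP0 48.9006°S, 0.5223°W: 183.7 mi
CP6 47.5871°S, 2.2944°W: 199.0 mi
CP1 48.4413°S, 8.0486°W: 216.5 mi

CP5, CP2, CP4, CP3, CP0, CP6, CP1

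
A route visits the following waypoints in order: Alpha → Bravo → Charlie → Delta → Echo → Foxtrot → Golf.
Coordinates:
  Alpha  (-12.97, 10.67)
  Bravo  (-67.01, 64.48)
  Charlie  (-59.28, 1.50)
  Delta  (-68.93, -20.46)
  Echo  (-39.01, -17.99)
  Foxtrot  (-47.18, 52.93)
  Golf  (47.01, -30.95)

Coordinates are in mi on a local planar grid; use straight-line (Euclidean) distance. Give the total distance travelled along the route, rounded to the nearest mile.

391 mi

Leg distances:
Alpha→Bravo: 76.3 mi  (cumulative 76.3 mi)
Bravo→Charlie: 63.5 mi  (cumulative 139.7 mi)
Charlie→Delta: 24.0 mi  (cumulative 163.7 mi)
Delta→Echo: 30.0 mi  (cumulative 193.7 mi)
Echo→Foxtrot: 71.4 mi  (cumulative 265.1 mi)
Foxtrot→Golf: 126.1 mi  (cumulative 391.2 mi)
Total route length ≈ 391 mi.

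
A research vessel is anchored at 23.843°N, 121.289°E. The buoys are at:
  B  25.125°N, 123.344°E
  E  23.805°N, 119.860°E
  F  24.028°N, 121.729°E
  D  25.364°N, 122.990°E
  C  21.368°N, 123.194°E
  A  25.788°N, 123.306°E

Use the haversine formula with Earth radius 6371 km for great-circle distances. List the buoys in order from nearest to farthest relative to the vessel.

F, E, D, B, A, C

Distances from the vessel:
F 24.028°N, 121.729°E: 49.2 km
E 23.805°N, 119.860°E: 145.4 km
D 25.364°N, 122.990°E: 241.2 km
B 25.125°N, 123.344°E: 252.1 km
A 25.788°N, 123.306°E: 297.0 km
C 21.368°N, 123.194°E: 337.6 km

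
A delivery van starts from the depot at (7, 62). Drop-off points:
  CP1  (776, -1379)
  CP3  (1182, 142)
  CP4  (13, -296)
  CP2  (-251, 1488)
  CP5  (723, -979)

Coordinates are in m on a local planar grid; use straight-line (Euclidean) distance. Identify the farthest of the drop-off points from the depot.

Distances from the depot ((7, 62)):
CP1: 1633.4 m
CP2: 1449.2 m
CP5: 1263.5 m
CP3: 1177.7 m
CP4: 358.1 m
The farthest is CP1 at 1633.4 m.

CP1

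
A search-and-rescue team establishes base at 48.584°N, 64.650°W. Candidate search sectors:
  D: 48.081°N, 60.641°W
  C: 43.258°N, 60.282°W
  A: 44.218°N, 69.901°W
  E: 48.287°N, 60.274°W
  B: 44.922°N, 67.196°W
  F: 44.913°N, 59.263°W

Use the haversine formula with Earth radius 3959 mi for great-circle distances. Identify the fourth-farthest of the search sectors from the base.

B

Distances from the base (48.584°N, 64.650°W):
C: 423.5 mi
A: 391.7 mi
F: 359.5 mi
B: 280.2 mi
E: 201.6 mi
D: 187.4 mi
The fourth-farthest is B at 280.2 mi.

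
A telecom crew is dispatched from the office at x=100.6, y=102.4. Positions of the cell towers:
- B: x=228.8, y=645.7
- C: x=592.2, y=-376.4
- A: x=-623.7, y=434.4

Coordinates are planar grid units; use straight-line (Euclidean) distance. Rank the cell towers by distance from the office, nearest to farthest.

B, C, A

Computing each straight-line distance from x=100.6, y=102.4:
B x=228.8, y=645.7: 558.2
C x=592.2, y=-376.4: 686.2
A x=-623.7, y=434.4: 796.8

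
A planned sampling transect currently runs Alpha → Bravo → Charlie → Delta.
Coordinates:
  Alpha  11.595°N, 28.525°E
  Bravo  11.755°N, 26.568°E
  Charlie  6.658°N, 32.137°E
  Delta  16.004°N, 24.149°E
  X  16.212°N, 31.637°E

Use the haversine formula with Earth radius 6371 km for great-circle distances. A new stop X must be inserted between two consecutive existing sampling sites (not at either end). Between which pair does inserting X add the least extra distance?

between Charlie and Delta

Added distance for inserting X between each consecutive pair:
Alpha–Bravo: 1137.6 km
Bravo–Charlie: 968.3 km
Charlie–Delta: 508.8 km
Smallest added distance is 508.8 km, inserting between Charlie and Delta.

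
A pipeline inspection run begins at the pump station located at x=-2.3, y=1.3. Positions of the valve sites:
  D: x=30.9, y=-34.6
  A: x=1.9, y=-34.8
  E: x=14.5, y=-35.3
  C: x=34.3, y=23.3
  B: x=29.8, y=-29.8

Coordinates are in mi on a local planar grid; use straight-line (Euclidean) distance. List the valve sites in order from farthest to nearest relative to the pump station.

Distances from the pump station:
D x=30.9, y=-34.6: 48.9 mi
B x=29.8, y=-29.8: 44.7 mi
C x=34.3, y=23.3: 42.7 mi
E x=14.5, y=-35.3: 40.3 mi
A x=1.9, y=-34.8: 36.3 mi

D, B, C, E, A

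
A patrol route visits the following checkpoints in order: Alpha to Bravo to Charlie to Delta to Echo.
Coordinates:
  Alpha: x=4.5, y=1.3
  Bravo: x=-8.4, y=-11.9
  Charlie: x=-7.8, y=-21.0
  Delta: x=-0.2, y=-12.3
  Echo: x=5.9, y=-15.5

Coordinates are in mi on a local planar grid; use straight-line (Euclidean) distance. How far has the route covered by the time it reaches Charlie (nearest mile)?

Leg distances:
Alpha→Bravo: 18.5 mi  (cumulative 18.5 mi)
Bravo→Charlie: 9.1 mi  (cumulative 27.6 mi)
Cumulative distance at Charlie ≈ 28 mi.

28 mi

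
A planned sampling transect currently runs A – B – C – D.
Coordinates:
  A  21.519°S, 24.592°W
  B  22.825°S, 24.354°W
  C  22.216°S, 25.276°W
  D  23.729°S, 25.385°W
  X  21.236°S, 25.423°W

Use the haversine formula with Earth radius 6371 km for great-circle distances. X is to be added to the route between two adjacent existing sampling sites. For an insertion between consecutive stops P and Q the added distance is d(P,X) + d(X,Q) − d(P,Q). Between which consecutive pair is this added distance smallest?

Added distance for inserting X between each consecutive pair:
A–B: 152.6 km
B–C: 201.8 km
C–D: 218.7 km
Smallest added distance is 152.6 km, inserting between A and B.

between A and B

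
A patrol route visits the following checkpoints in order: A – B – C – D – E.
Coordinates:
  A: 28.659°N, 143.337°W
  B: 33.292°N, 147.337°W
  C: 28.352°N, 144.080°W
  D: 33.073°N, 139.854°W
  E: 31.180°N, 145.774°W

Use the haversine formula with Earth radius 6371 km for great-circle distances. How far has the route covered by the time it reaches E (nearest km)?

2530 km

Leg distances:
A→B: 640.8 km  (cumulative 640.8 km)
B→C: 631.1 km  (cumulative 1271.9 km)
C→D: 662.3 km  (cumulative 1934.2 km)
D→E: 595.8 km  (cumulative 2530.0 km)
Cumulative distance at E ≈ 2530 km.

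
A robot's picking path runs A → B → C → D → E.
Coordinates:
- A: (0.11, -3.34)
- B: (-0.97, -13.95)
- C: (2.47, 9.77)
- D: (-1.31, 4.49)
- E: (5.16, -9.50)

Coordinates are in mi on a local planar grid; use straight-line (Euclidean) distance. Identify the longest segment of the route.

Leg distances:
A→B: 10.7 mi
B→C: 24.0 mi
C→D: 6.5 mi
D→E: 15.4 mi
The longest leg is B–C at 24.0 mi.

B–C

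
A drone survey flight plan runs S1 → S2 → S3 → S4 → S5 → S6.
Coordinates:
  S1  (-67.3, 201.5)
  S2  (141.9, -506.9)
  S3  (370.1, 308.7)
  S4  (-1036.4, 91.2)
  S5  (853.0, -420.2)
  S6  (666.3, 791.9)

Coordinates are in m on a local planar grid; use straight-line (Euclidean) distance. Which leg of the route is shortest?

Leg distances:
S1→S2: 738.6 m
S2→S3: 846.9 m
S3→S4: 1423.2 m
S4→S5: 1957.4 m
S5→S6: 1226.4 m
The shortest leg is S1–S2 at 738.6 m.

S1–S2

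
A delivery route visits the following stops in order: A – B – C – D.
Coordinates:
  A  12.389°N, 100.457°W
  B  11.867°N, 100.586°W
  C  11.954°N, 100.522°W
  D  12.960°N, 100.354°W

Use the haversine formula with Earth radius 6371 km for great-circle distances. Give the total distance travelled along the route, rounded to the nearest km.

Leg distances:
A→B: 59.7 km  (cumulative 59.7 km)
B→C: 11.9 km  (cumulative 71.6 km)
C→D: 113.3 km  (cumulative 185.0 km)
Total route length ≈ 185 km.

185 km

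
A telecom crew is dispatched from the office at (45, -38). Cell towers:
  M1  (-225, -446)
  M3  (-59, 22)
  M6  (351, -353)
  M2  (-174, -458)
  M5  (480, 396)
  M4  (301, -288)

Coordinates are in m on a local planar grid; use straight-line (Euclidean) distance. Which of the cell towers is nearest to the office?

M3

Distances from the office ((45, -38)):
M3: 120.1 m
M4: 357.8 m
M6: 439.2 m
M2: 473.7 m
M1: 489.2 m
M5: 614.5 m
The nearest is M3 at 120.1 m.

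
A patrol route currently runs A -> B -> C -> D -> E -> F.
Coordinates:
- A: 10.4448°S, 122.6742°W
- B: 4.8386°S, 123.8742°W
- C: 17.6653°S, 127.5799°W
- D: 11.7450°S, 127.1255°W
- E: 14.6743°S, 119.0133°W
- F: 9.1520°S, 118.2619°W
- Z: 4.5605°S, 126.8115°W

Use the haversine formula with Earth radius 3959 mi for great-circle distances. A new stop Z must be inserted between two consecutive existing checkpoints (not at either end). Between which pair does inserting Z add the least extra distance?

Added distance for inserting Z between each consecutive pair:
A–B: 302.8 mi
B–C: 189.2 mi
C–D: 993.7 mi
D–E: 792.3 mi
E–F: 1159.1 mi
Smallest added distance is 189.2 mi, inserting between B and C.

between B and C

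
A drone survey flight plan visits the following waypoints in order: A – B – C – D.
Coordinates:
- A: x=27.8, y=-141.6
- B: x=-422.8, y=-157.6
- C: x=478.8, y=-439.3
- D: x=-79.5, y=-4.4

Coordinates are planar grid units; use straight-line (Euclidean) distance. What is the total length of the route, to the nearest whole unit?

2103

Leg distances:
A→B: 450.9  (cumulative 450.9)
B→C: 944.6  (cumulative 1395.5)
C→D: 707.7  (cumulative 2103.2)
Total route length ≈ 2103.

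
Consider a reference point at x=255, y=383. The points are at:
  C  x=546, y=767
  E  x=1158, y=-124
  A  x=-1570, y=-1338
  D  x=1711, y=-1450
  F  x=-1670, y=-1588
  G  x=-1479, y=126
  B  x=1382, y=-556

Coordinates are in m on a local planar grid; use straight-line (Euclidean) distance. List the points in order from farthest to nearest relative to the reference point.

F, A, D, G, B, E, C

Computing each straight-line distance from x=255, y=383:
F x=-1670, y=-1588: 2755.1 m
A x=-1570, y=-1338: 2508.5 m
D x=1711, y=-1450: 2340.9 m
G x=-1479, y=126: 1752.9 m
B x=1382, y=-556: 1466.9 m
E x=1158, y=-124: 1035.6 m
C x=546, y=767: 481.8 m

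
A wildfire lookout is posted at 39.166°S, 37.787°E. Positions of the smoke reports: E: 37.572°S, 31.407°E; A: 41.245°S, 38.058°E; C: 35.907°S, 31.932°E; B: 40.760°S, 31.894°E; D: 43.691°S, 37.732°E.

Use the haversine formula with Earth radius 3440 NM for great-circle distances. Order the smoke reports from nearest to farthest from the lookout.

Distance from the lookout at 39.166°S, 37.787°E to each:
A 41.245°S, 38.058°E: 125.4 NM
D 43.691°S, 37.732°E: 271.7 NM
B 40.760°S, 31.894°E: 287.5 NM
E 37.572°S, 31.407°E: 315.1 NM
C 35.907°S, 31.932°E: 340.4 NM

A, D, B, E, C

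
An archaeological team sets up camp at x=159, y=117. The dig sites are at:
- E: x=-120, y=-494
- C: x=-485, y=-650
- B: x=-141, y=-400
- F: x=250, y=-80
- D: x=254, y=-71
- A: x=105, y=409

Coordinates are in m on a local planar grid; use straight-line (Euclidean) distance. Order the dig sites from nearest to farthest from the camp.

D, F, A, B, E, C

Distances from the camp:
D x=254, y=-71: 210.6 m
F x=250, y=-80: 217.0 m
A x=105, y=409: 297.0 m
B x=-141, y=-400: 597.7 m
E x=-120, y=-494: 671.7 m
C x=-485, y=-650: 1001.5 m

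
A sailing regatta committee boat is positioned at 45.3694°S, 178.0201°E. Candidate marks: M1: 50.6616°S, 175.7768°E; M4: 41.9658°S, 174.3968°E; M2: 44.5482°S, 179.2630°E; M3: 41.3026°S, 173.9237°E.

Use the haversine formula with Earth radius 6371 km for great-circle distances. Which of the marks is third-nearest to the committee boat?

M3

Distance to each, sorted:
M2: 133.8 km
M4: 477.6 km
M3: 560.4 km
M1: 611.6 km
The third-nearest is M3 at 560.4 km.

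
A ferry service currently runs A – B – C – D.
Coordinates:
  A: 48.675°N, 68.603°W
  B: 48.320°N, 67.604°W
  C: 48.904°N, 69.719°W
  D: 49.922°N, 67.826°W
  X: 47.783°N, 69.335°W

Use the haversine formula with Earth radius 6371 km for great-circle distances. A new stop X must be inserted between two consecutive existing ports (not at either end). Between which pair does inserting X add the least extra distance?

Added distance for inserting X between each consecutive pair:
A–B: 171.4 km
B–C: 101.2 km
C–D: 212.4 km
Smallest added distance is 101.2 km, inserting between B and C.

between B and C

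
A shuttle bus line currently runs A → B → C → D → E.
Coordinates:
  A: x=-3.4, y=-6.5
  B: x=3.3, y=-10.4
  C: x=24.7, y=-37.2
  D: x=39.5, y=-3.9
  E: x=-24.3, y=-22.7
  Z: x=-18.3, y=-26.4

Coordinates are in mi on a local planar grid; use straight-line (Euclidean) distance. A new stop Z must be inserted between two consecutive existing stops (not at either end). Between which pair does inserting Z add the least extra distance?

Added distance for inserting Z between each consecutive pair:
A–B: 44.0 mi
B–C: 36.9 mi
C–D: 69.9 mi
D–E: 2.6 mi
Smallest added distance is 2.6 mi, inserting between D and E.

between D and E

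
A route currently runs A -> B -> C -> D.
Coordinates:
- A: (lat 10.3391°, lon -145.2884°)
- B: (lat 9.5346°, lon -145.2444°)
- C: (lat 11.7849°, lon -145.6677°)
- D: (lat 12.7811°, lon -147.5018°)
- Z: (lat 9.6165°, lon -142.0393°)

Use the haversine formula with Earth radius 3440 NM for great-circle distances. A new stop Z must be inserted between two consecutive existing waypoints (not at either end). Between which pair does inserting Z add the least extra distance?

Added distance for inserting Z between each consecutive pair:
A–B: 338.4 NM
B–C: 302.9 NM
C–D: 501.0 NM
Smallest added distance is 302.9 NM, inserting between B and C.

between B and C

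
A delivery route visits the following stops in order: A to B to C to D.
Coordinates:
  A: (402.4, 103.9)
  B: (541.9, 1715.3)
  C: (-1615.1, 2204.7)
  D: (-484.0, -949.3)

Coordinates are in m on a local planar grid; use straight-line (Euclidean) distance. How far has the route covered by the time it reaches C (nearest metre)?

Leg distances:
A→B: 1617.4 m  (cumulative 1617.4 m)
B→C: 2211.8 m  (cumulative 3829.3 m)
Cumulative distance at C ≈ 3829 m.

3829 m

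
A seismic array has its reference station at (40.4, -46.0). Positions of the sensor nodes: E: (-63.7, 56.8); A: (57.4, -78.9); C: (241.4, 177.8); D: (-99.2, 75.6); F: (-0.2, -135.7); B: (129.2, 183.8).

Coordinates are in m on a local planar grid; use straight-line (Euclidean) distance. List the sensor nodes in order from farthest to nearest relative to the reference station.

Distance from the reference station at (40.4, -46.0) to each:
C (241.4, 177.8): 300.8 m
B (129.2, 183.8): 246.4 m
D (-99.2, 75.6): 185.1 m
E (-63.7, 56.8): 146.3 m
F (-0.2, -135.7): 98.5 m
A (57.4, -78.9): 37.0 m

C, B, D, E, F, A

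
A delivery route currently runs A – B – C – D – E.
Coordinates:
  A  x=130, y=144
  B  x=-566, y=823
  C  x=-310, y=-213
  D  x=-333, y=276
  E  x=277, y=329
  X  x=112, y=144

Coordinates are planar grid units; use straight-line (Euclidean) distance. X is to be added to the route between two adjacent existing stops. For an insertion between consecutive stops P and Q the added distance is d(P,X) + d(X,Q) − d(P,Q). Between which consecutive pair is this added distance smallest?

between A and B

Added distance for inserting X between each consecutive pair:
A–B: 5.2
B–C: 445.1
C–D: 527.4
D–E: 99.8
Smallest added distance is 5.2, inserting between A and B.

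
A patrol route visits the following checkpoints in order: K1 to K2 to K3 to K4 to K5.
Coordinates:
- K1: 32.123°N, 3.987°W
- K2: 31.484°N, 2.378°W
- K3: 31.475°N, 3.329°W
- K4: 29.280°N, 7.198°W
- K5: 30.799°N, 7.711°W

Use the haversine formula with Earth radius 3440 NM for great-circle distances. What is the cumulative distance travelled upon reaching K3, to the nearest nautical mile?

Leg distances:
K1→K2: 90.6 NM  (cumulative 90.6 NM)
K2→K3: 48.7 NM  (cumulative 139.3 NM)
Cumulative distance at K3 ≈ 139 NM.

139 NM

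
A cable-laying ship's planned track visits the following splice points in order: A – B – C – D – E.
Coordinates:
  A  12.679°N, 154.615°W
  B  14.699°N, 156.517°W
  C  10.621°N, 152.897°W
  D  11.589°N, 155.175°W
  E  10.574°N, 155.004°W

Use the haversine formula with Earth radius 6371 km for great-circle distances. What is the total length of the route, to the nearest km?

Leg distances:
A→B: 304.4 km  (cumulative 304.4 km)
B→C: 599.8 km  (cumulative 904.2 km)
C→D: 270.9 km  (cumulative 1175.1 km)
D→E: 114.4 km  (cumulative 1289.5 km)
Total route length ≈ 1289 km.

1289 km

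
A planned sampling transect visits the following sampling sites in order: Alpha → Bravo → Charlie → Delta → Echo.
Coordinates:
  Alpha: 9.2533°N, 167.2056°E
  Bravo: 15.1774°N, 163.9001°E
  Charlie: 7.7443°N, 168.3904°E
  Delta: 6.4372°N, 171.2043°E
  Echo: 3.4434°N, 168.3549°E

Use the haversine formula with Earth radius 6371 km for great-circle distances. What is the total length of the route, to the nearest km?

Leg distances:
Alpha→Bravo: 750.2 km  (cumulative 750.2 km)
Bravo→Charlie: 960.3 km  (cumulative 1710.5 km)
Charlie→Delta: 342.8 km  (cumulative 2053.4 km)
Delta→Echo: 458.7 km  (cumulative 2512.1 km)
Total route length ≈ 2512 km.

2512 km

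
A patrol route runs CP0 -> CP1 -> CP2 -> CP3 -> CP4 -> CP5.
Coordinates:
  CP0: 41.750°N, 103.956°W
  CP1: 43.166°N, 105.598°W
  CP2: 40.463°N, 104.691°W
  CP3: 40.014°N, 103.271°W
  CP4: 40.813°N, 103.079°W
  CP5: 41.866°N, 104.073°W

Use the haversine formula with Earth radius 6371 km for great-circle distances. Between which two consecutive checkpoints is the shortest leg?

Leg distances:
CP0→CP1: 207.2 km
CP1→CP2: 309.8 km
CP2→CP3: 130.5 km
CP3→CP4: 90.3 km
CP4→CP5: 143.5 km
The shortest leg is CP3–CP4 at 90.3 km.

CP3–CP4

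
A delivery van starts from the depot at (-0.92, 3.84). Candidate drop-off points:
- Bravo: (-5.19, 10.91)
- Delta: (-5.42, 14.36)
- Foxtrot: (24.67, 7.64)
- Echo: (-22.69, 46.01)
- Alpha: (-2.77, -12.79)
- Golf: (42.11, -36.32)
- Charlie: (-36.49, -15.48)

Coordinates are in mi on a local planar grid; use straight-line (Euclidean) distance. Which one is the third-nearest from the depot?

Distance to each, sorted:
Bravo: 8.3 mi
Delta: 11.4 mi
Alpha: 16.7 mi
Foxtrot: 25.9 mi
Charlie: 40.5 mi
Echo: 47.5 mi
Golf: 58.9 mi
The third-nearest is Alpha at 16.7 mi.

Alpha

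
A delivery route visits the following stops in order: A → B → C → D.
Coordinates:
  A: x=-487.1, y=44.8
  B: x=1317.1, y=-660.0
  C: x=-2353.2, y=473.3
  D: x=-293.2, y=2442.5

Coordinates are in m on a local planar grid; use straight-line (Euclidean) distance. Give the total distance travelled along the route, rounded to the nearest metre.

Leg distances:
A→B: 1937.0 m  (cumulative 1937.0 m)
B→C: 3841.3 m  (cumulative 5778.3 m)
C→D: 2849.8 m  (cumulative 8628.1 m)
Total route length ≈ 8628 m.

8628 m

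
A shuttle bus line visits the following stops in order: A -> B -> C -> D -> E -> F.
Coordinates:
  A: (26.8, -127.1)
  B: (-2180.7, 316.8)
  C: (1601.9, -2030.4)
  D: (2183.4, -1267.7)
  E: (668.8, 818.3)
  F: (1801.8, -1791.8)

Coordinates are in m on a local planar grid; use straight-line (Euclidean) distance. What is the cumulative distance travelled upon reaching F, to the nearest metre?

Leg distances:
A→B: 2251.7 m  (cumulative 2251.7 m)
B→C: 4451.7 m  (cumulative 6703.4 m)
C→D: 959.1 m  (cumulative 7662.5 m)
D→E: 2577.9 m  (cumulative 10240.3 m)
E→F: 2845.4 m  (cumulative 13085.7 m)
Cumulative distance at F ≈ 13086 m.

13086 m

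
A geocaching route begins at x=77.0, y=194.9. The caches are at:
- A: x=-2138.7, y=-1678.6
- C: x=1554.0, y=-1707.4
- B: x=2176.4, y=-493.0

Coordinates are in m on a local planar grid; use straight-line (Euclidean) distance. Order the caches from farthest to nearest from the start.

Distances from the start:
A x=-2138.7, y=-1678.6: 2901.6 m
C x=1554.0, y=-1707.4: 2408.4 m
B x=2176.4, y=-493.0: 2209.2 m

A, C, B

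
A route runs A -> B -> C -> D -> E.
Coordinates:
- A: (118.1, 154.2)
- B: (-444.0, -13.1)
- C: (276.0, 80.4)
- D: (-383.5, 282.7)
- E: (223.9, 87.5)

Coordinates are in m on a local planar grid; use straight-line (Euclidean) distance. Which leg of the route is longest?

Leg distances:
A→B: 586.5 m
B→C: 726.0 m
C→D: 689.8 m
D→E: 638.0 m
The longest leg is B–C at 726.0 m.

B–C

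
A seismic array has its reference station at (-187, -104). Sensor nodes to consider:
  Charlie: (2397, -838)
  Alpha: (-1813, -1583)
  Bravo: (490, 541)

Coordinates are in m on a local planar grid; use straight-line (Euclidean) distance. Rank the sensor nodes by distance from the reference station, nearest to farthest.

Bravo, Alpha, Charlie

Distance from the reference station at (-187, -104) to each:
Bravo (490, 541): 935.1 m
Alpha (-1813, -1583): 2198.0 m
Charlie (2397, -838): 2686.2 m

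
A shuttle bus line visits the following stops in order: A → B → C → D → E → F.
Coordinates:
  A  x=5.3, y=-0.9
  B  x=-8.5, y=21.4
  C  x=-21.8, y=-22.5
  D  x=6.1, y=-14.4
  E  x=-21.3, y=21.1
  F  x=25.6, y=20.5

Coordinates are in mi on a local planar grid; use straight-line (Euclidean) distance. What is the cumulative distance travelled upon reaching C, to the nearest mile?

Leg distances:
A→B: 26.2 mi  (cumulative 26.2 mi)
B→C: 45.9 mi  (cumulative 72.1 mi)
Cumulative distance at C ≈ 72 mi.

72 mi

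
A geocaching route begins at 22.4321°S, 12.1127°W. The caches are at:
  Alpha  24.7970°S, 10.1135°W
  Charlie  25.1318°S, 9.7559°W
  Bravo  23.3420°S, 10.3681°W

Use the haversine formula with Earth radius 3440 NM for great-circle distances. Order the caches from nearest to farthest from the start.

Computing each great-circle distance from 22.4321°S, 12.1127°W:
Bravo 23.3420°S, 10.3681°W: 110.9 NM
Alpha 24.7970°S, 10.1135°W: 179.6 NM
Charlie 25.1318°S, 9.7559°W: 207.4 NM

Bravo, Alpha, Charlie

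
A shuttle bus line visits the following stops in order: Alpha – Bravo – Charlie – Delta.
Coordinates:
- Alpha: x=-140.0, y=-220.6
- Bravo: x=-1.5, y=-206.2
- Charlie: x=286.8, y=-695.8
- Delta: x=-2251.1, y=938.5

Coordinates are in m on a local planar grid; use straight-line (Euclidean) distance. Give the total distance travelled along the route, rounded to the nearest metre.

Leg distances:
Alpha→Bravo: 139.2 m  (cumulative 139.2 m)
Bravo→Charlie: 568.2 m  (cumulative 707.4 m)
Charlie→Delta: 3018.6 m  (cumulative 3726.0 m)
Total route length ≈ 3726 m.

3726 m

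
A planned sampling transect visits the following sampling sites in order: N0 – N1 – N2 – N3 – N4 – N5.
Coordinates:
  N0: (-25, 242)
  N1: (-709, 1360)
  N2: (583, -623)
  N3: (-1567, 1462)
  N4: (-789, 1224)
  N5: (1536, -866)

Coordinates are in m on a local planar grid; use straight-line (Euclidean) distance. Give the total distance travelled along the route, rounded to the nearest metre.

10612 m

Leg distances:
N0→N1: 1310.6 m  (cumulative 1310.6 m)
N1→N2: 2366.8 m  (cumulative 3677.4 m)
N2→N3: 2994.9 m  (cumulative 6672.4 m)
N3→N4: 813.6 m  (cumulative 7485.9 m)
N4→N5: 3126.3 m  (cumulative 10612.2 m)
Total route length ≈ 10612 m.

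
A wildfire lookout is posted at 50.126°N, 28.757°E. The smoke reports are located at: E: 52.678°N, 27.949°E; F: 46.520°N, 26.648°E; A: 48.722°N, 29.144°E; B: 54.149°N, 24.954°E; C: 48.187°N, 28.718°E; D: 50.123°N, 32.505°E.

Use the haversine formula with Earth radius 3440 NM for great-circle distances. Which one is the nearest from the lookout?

Distances from the lookout (50.126°N, 28.757°E):
A: 85.6 NM
C: 116.4 NM
D: 144.3 NM
E: 156.2 NM
F: 232.3 NM
B: 279.2 NM
The nearest is A at 85.6 NM.

A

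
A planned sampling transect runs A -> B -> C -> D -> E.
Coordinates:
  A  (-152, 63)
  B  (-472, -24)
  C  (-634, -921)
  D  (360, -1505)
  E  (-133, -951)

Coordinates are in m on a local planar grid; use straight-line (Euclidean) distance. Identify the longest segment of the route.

Leg distances:
A→B: 331.6 m
B→C: 911.5 m
C→D: 1152.9 m
D→E: 741.6 m
The longest leg is C–D at 1152.9 m.

C–D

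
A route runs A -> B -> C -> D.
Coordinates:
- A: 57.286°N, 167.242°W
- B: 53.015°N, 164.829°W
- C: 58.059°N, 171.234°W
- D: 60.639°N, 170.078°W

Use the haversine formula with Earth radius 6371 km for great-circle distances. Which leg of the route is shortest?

C–D

Leg distances:
A→B: 499.0 km
B→C: 690.0 km
C→D: 294.3 km
The shortest leg is C–D at 294.3 km.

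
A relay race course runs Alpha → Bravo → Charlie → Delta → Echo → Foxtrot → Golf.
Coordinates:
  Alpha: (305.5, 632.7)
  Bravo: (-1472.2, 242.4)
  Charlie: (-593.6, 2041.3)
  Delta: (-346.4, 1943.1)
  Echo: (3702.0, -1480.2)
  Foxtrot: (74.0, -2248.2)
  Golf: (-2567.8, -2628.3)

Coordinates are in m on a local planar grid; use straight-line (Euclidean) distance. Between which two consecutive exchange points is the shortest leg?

Charlie–Delta

Leg distances:
Alpha→Bravo: 1820.0 m
Bravo→Charlie: 2002.0 m
Charlie→Delta: 266.0 m
Delta→Echo: 5301.7 m
Echo→Foxtrot: 3708.4 m
Foxtrot→Golf: 2669.0 m
The shortest leg is Charlie–Delta at 266.0 m.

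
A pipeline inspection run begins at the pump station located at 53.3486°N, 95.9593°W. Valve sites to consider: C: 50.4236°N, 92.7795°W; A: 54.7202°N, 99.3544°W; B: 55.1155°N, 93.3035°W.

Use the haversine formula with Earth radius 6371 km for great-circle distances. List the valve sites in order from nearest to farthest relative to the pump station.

B, A, C

Distance from the pump station at 53.3486°N, 95.9593°W to each:
B 55.1155°N, 93.3035°W: 261.5 km
A 54.7202°N, 99.3544°W: 269.1 km
C 50.4236°N, 92.7795°W: 391.6 km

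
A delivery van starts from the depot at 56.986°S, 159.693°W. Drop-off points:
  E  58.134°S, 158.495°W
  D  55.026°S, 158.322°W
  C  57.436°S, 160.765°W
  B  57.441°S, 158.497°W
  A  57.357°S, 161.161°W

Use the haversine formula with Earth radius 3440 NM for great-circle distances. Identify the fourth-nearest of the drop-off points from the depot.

E

Distance to each, sorted:
C: 44.1 NM
B: 47.5 NM
A: 52.7 NM
E: 79.0 NM
D: 126.3 NM
The fourth-nearest is E at 79.0 NM.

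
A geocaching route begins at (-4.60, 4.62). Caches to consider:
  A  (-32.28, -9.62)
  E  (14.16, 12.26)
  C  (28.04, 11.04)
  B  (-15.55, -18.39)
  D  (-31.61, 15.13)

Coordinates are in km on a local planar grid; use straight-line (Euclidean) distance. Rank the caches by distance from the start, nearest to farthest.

Distances from the start:
E (14.16, 12.26): 20.3 km
B (-15.55, -18.39): 25.5 km
D (-31.61, 15.13): 29.0 km
A (-32.28, -9.62): 31.1 km
C (28.04, 11.04): 33.3 km

E, B, D, A, C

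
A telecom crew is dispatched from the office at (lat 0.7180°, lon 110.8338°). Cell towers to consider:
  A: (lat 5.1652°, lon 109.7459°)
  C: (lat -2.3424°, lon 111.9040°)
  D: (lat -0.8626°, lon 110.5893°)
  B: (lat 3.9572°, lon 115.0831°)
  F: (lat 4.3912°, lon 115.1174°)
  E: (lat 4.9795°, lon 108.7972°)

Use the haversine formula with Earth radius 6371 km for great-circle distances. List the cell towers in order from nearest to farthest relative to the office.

Distance from the office at (lat 0.7180°, lon 110.8338°) to each:
D (lat -0.8626°, lon 110.5893°): 177.8 km
C (lat -2.3424°, lon 111.9040°): 360.5 km
A (lat 5.1652°, lon 109.7459°): 509.0 km
E (lat 4.9795°, lon 108.7972°): 525.0 km
B (lat 3.9572°, lon 115.0831°): 593.8 km
F (lat 4.3912°, lon 115.1174°): 627.0 km

D, C, A, E, B, F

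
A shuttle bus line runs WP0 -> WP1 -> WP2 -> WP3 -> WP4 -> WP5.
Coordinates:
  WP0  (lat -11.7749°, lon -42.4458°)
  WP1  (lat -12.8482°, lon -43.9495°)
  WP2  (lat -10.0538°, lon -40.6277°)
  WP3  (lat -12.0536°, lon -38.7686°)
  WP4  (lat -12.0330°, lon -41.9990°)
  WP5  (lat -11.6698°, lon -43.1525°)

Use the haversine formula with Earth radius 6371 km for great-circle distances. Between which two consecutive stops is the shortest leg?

Leg distances:
WP0→WP1: 202.3 km
WP1→WP2: 477.0 km
WP2→WP3: 301.0 km
WP3→WP4: 351.3 km
WP4→WP5: 131.9 km
The shortest leg is WP4–WP5 at 131.9 km.

WP4–WP5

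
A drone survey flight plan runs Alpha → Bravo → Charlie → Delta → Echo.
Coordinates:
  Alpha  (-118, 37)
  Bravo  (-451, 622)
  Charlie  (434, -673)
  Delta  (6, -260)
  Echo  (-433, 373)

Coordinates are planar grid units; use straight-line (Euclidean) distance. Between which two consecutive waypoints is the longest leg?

Leg distances:
Alpha→Bravo: 673.1
Bravo→Charlie: 1568.5
Charlie→Delta: 594.8
Delta→Echo: 770.3
The longest leg is Bravo–Charlie at 1568.5.

Bravo–Charlie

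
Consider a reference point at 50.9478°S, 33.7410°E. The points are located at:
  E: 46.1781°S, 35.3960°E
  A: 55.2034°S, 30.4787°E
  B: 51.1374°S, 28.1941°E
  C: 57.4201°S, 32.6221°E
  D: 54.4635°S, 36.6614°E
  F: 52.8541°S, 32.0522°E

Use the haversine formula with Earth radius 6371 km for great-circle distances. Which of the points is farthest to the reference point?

Distances from the reference point (50.9478°S, 33.7410°E):
C: 723.3 km
E: 544.1 km
A: 520.8 km
D: 437.6 km
B: 388.3 km
F: 241.6 km
The farthest is C at 723.3 km.

C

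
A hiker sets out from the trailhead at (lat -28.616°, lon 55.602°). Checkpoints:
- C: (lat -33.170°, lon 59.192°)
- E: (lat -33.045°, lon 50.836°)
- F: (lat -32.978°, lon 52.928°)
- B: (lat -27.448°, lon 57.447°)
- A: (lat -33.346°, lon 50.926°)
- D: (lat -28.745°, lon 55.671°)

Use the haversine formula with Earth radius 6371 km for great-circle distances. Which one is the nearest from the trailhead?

D

Distances from the trailhead ((lat -28.616°, lon 55.602°)):
D: 15.8 km
B: 222.8 km
F: 548.1 km
C: 611.3 km
E: 670.4 km
A: 689.3 km
The nearest is D at 15.8 km.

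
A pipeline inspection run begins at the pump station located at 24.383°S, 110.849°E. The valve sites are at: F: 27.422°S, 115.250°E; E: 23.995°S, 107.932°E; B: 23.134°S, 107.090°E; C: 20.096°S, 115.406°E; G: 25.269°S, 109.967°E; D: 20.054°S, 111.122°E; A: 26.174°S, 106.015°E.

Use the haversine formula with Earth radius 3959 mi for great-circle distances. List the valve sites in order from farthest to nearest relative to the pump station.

Distance from the pump station at 24.383°S, 110.849°E to each:
C 20.096°S, 115.406°E: 415.5 mi
F 27.422°S, 115.250°E: 344.8 mi
A 26.174°S, 106.015°E: 326.4 mi
D 20.054°S, 111.122°E: 299.6 mi
B 23.134°S, 107.090°E: 252.9 mi
E 23.995°S, 107.932°E: 185.8 mi
G 25.269°S, 109.967°E: 82.5 mi

C, F, A, D, B, E, G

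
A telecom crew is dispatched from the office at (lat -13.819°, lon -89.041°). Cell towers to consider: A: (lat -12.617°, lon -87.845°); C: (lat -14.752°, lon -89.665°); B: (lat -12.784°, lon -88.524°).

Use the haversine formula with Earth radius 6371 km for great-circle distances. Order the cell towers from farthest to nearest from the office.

A, B, C

Distances from the office:
A (lat -12.617°, lon -87.845°): 186.1 km
B (lat -12.784°, lon -88.524°): 128.0 km
C (lat -14.752°, lon -89.665°): 123.6 km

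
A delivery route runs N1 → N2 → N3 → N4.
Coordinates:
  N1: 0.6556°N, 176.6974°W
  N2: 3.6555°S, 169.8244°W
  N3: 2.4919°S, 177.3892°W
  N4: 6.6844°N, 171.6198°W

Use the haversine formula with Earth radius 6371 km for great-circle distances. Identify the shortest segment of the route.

Leg distances:
N1→N2: 901.8 km
N2→N3: 849.8 km
N3→N4: 1204.7 km
The shortest leg is N2–N3 at 849.8 km.

N2–N3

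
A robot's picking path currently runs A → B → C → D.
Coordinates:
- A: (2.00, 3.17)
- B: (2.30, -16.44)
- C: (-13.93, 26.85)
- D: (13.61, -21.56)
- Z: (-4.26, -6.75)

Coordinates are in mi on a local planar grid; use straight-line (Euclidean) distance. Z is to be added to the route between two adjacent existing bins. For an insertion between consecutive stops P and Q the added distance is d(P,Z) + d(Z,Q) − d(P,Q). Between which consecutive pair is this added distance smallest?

between B and C

Added distance for inserting Z between each consecutive pair:
A–B: 3.8 mi
B–C: 0.4 mi
C–D: 2.5 mi
Smallest added distance is 0.4 mi, inserting between B and C.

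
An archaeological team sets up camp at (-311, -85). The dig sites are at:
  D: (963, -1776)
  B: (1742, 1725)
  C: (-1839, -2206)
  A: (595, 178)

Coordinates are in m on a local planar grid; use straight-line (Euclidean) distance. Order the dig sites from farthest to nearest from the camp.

Distance from the camp at (-311, -85) to each:
B (1742, 1725): 2737.0 m
C (-1839, -2206): 2614.1 m
D (963, -1776): 2117.2 m
A (595, 178): 943.4 m

B, C, D, A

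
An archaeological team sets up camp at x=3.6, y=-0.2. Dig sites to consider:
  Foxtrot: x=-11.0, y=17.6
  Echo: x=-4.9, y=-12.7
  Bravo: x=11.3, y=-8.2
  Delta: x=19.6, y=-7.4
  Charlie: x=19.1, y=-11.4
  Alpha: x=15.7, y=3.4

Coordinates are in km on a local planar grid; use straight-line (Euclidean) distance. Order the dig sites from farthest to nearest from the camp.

Foxtrot, Charlie, Delta, Echo, Alpha, Bravo

Computing each straight-line distance from x=3.6, y=-0.2:
Foxtrot x=-11.0, y=17.6: 23.0 km
Charlie x=19.1, y=-11.4: 19.1 km
Delta x=19.6, y=-7.4: 17.5 km
Echo x=-4.9, y=-12.7: 15.1 km
Alpha x=15.7, y=3.4: 12.6 km
Bravo x=11.3, y=-8.2: 11.1 km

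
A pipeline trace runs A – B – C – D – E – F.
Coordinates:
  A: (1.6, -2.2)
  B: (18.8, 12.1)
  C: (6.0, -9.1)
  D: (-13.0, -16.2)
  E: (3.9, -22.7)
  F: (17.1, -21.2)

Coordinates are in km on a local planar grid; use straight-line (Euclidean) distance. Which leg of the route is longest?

Leg distances:
A→B: 22.4 km
B→C: 24.8 km
C→D: 20.3 km
D→E: 18.1 km
E→F: 13.3 km
The longest leg is B–C at 24.8 km.

B–C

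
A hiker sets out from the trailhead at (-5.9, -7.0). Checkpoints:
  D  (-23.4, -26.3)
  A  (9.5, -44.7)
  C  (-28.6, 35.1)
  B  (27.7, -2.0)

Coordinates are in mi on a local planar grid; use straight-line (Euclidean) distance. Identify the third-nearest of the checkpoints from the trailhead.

Distances from the trailhead ((-5.9, -7.0)):
D: 26.1 mi
B: 34.0 mi
A: 40.7 mi
C: 47.8 mi
The third-nearest is A at 40.7 mi.

A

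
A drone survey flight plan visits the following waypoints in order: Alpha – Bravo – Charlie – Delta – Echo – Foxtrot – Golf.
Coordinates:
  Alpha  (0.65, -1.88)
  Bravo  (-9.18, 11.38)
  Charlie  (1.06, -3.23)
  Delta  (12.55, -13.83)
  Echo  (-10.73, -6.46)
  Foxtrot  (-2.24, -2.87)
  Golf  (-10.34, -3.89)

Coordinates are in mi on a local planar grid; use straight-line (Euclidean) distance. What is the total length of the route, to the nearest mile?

Leg distances:
Alpha→Bravo: 16.5 mi  (cumulative 16.5 mi)
Bravo→Charlie: 17.8 mi  (cumulative 34.3 mi)
Charlie→Delta: 15.6 mi  (cumulative 50.0 mi)
Delta→Echo: 24.4 mi  (cumulative 74.4 mi)
Echo→Foxtrot: 9.2 mi  (cumulative 83.6 mi)
Foxtrot→Golf: 8.2 mi  (cumulative 91.8 mi)
Total route length ≈ 92 mi.

92 mi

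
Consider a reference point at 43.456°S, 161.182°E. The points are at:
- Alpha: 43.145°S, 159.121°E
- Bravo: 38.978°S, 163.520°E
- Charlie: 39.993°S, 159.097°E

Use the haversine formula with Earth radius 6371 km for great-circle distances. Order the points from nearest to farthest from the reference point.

Distances from the reference point:
Alpha 43.145°S, 159.121°E: 170.3 km
Charlie 39.993°S, 159.097°E: 422.1 km
Bravo 38.978°S, 163.520°E: 534.9 km

Alpha, Charlie, Bravo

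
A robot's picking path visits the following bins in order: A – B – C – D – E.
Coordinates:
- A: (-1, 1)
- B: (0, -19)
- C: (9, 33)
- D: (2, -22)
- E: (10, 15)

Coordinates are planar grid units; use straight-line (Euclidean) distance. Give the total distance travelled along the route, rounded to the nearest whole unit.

166

Leg distances:
A→B: 20.0  (cumulative 20.0)
B→C: 52.8  (cumulative 72.8)
C→D: 55.4  (cumulative 128.2)
D→E: 37.9  (cumulative 166.1)
Total route length ≈ 166.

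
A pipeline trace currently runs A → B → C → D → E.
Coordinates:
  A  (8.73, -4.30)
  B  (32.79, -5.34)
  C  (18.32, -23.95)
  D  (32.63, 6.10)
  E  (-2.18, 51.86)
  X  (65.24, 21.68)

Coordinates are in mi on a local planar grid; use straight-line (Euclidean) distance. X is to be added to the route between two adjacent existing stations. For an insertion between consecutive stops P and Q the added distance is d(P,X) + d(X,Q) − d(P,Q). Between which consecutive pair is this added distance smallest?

Added distance for inserting X between each consecutive pair:
A–B: 80.3 mi
B–C: 84.1 mi
C–D: 68.3 mi
D–E: 52.5 mi
Smallest added distance is 52.5 mi, inserting between D and E.

between D and E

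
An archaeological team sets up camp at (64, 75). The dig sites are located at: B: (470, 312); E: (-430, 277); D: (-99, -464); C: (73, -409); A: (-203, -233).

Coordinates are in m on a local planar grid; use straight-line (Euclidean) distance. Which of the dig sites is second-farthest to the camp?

Distances from the camp ((64, 75)):
D: 563.1 m
E: 533.7 m
C: 484.1 m
B: 470.1 m
A: 407.6 m
The second-farthest is E at 533.7 m.

E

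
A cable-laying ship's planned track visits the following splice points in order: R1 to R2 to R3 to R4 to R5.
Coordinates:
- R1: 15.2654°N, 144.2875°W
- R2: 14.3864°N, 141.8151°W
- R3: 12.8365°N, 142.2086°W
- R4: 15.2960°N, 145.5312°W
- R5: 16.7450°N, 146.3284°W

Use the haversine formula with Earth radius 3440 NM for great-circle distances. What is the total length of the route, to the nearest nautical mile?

591 NM

Leg distances:
R1→R2: 152.9 NM  (cumulative 152.9 NM)
R2→R3: 95.8 NM  (cumulative 248.7 NM)
R3→R4: 243.4 NM  (cumulative 492.1 NM)
R4→R5: 98.4 NM  (cumulative 590.5 NM)
Total route length ≈ 591 NM.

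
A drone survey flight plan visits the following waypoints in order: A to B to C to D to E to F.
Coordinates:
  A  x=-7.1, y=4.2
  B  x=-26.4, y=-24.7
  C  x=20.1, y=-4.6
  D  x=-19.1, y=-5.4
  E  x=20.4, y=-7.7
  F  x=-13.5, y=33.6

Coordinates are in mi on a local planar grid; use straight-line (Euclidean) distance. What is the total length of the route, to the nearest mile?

218 mi

Leg distances:
A→B: 34.8 mi  (cumulative 34.8 mi)
B→C: 50.7 mi  (cumulative 85.4 mi)
C→D: 39.2 mi  (cumulative 124.6 mi)
D→E: 39.6 mi  (cumulative 164.2 mi)
E→F: 53.4 mi  (cumulative 217.6 mi)
Total route length ≈ 218 mi.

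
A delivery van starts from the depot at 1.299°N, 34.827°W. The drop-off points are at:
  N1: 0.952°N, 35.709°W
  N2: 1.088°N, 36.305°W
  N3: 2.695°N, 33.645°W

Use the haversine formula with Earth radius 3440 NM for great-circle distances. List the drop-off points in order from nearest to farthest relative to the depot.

N1, N2, N3

Distances from the depot:
N1 0.952°N, 35.709°W: 56.9 NM
N2 1.088°N, 36.305°W: 89.6 NM
N3 2.695°N, 33.645°W: 109.8 NM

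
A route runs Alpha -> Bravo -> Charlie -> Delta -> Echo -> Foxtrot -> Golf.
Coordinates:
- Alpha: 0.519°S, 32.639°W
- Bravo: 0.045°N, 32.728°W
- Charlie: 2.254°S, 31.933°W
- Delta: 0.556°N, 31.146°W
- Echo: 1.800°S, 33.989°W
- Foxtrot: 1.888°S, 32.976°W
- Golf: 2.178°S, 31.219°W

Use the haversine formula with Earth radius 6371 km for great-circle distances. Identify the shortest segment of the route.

Alpha–Bravo

Leg distances:
Alpha→Bravo: 63.5 km
Bravo→Charlie: 270.5 km
Charlie→Delta: 324.5 km
Delta→Echo: 410.5 km
Echo→Foxtrot: 113.0 km
Foxtrot→Golf: 197.9 km
The shortest leg is Alpha–Bravo at 63.5 km.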